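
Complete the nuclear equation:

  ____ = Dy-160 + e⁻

Conserve mass number: A = 160 + 0, so A = 160.
Conserve atomic number: Z = 66 − 1, so Z = 65.
Z = 65 is terbium, so the species is Tb-160.

Tb-160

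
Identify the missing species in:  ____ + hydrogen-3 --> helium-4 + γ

proton

Conserve mass number: A + 3 = 4 + 0, so A = 1.
Conserve atomic number: Z + 1 = 2 + 0, so Z = 1.
A = 1 and Z = 1 is hydrogen-1 — a proton.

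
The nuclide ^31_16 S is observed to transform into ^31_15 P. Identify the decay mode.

ΔA = 31 − 31 = 0; ΔZ = 15 − 16 = -1.
A is unchanged and Z drops by 1 — a proton has become a neutron (β⁺ emission or electron capture).

beta-plus decay or electron capture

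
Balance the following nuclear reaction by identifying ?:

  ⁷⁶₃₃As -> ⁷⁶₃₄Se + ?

beta-minus particle

Conserve mass number: 76 = 76 + A, so A = 0.
Conserve atomic number: 33 = 34 + Z, so Z = -1.
A = 0 and Z = -1 is ⁰₋₁e — a beta-minus particle.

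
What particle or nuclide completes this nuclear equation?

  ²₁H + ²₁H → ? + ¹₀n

Conserve mass number: 2 + 2 = A + 1, so A = 3.
Conserve atomic number: 1 + 1 = Z + 0, so Z = 2.
Z = 2 is helium, so the species is ³₂He.

He-3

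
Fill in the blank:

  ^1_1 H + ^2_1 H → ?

Conserve mass number: 1 + 2 = A, so A = 3.
Conserve atomic number: 1 + 1 = Z, so Z = 2.
Z = 2 is helium, so the species is ^3_2 He.

He-3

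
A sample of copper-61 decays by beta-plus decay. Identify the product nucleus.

Beta-plus decay: mass number changes by +0, atomic number by -1.
A: 61 = 61; Z: 29 − 1 = 28.
Z = 28 is nickel, so the daughter is nickel-61.

Ni-61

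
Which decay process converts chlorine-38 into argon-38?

ΔA = 38 − 38 = 0; ΔZ = 18 − 17 = +1.
A is unchanged and Z rises by 1 — a neutron has become a proton (β⁻ decay).

beta-minus decay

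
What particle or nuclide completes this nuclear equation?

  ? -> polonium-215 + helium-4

Conserve mass number: A = 215 + 4, so A = 219.
Conserve atomic number: Z = 84 + 2, so Z = 86.
Z = 86 is radon, so the species is radon-219.

Rn-219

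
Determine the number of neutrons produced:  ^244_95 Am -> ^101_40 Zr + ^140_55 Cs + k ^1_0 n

3

Conserve mass number: 244 = 101 + 140 + k, so k = 244 − 241 = 3.
Check atomic number: 95 = 40 + 55 + 0 = 95. ✓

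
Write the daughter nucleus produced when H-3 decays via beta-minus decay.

He-3

Beta-minus decay: mass number changes by +0, atomic number by +1.
A: 3 = 3; Z: 1 + 1 = 2.
Z = 2 is helium, so the daughter is He-3.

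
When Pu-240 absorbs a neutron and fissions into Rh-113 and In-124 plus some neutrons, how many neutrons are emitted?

Conserve mass number: 241 = 113 + 124 + k, so k = 241 − 237 = 4.
Check atomic number: 94 = 45 + 49 + 0 = 94. ✓

4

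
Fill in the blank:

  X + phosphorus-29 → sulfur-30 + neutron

deuteron

Conserve mass number: A + 29 = 30 + 1, so A = 2.
Conserve atomic number: Z + 15 = 16 + 0, so Z = 1.
A = 2 and Z = 1 is hydrogen-2 — a deuteron.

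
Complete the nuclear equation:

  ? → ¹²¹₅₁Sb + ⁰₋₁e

Conserve mass number: A = 121 + 0, so A = 121.
Conserve atomic number: Z = 51 − 1, so Z = 50.
Z = 50 is tin, so the species is ¹²¹₅₀Sn.

Sn-121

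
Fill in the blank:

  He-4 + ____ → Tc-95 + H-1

Mo-92

Conserve mass number: 4 + A = 95 + 1, so A = 92.
Conserve atomic number: 2 + Z = 43 + 1, so Z = 42.
Z = 42 is molybdenum, so the species is Mo-92.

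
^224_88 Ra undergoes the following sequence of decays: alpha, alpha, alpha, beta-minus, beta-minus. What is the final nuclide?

Start: (A, Z) = (224, 88).
After α: (220, 86).
After α: (216, 84).
After α: (212, 82).
After β⁻: (212, 83).
After β⁻: (212, 84).
Z = 84 is polonium.

Po-212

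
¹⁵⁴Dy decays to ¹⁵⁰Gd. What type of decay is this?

alpha decay

ΔA = 150 − 154 = -4; ΔZ = 64 − 66 = -2.
A drops by 4 and Z drops by 2 — the signature of alpha emission.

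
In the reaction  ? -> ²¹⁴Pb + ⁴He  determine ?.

Po-218

Conserve mass number: A = 214 + 4, so A = 218.
Conserve atomic number: Z = 82 + 2, so Z = 84.
Z = 84 is polonium, so the species is ²¹⁸Po.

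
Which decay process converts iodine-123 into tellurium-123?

ΔA = 123 − 123 = 0; ΔZ = 52 − 53 = -1.
A is unchanged and Z drops by 1 — a proton has become a neutron (β⁺ emission or electron capture).

beta-plus decay or electron capture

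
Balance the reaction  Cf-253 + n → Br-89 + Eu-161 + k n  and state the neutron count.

Conserve mass number: 254 = 89 + 161 + k, so k = 254 − 250 = 4.
Check atomic number: 98 = 35 + 63 + 0 = 98. ✓

4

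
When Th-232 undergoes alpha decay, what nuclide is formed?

Ra-228

Alpha decay: mass number changes by -4, atomic number by -2.
A: 232 − 4 = 228; Z: 90 − 2 = 88.
Z = 88 is radium, so the daughter is Ra-228.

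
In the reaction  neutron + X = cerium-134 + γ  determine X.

Ce-133

Conserve mass number: 1 + A = 134 + 0, so A = 133.
Conserve atomic number: 0 + Z = 58 + 0, so Z = 58.
Z = 58 is cerium, so the species is cerium-133.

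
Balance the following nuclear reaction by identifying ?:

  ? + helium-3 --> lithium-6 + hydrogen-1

alpha particle

Conserve mass number: A + 3 = 6 + 1, so A = 4.
Conserve atomic number: Z + 2 = 3 + 1, so Z = 2.
A = 4 and Z = 2 is helium-4 — an alpha particle.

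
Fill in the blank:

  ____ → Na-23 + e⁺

Conserve mass number: A = 23 + 0, so A = 23.
Conserve atomic number: Z = 11 + 1, so Z = 12.
Z = 12 is magnesium, so the species is Mg-23.

Mg-23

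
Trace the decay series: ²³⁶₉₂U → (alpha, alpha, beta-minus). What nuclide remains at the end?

Start: (A, Z) = (236, 92).
After α: (232, 90).
After α: (228, 88).
After β⁻: (228, 89).
Z = 89 is actinium.

Ac-228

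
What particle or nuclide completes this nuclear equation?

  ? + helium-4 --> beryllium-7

Conserve mass number: A + 4 = 7, so A = 3.
Conserve atomic number: Z + 2 = 4, so Z = 2.
Z = 2 is helium, so the species is helium-3.

He-3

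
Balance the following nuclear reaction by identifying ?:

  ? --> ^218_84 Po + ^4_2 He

Rn-222

Conserve mass number: A = 218 + 4, so A = 222.
Conserve atomic number: Z = 84 + 2, so Z = 86.
Z = 86 is radon, so the species is ^222_86 Rn.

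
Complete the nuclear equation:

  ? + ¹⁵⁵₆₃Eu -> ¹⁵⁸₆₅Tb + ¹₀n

alpha particle

Conserve mass number: A + 155 = 158 + 1, so A = 4.
Conserve atomic number: Z + 63 = 65 + 0, so Z = 2.
A = 4 and Z = 2 is ⁴₂He — an alpha particle.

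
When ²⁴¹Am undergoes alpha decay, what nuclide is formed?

Alpha decay: mass number changes by -4, atomic number by -2.
A: 241 − 4 = 237; Z: 95 − 2 = 93.
Z = 93 is neptunium, so the daughter is ²³⁷Np.

Np-237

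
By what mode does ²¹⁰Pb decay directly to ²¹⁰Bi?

ΔA = 210 − 210 = 0; ΔZ = 83 − 82 = +1.
A is unchanged and Z rises by 1 — a neutron has become a proton (β⁻ decay).

beta-minus decay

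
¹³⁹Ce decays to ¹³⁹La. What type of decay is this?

ΔA = 139 − 139 = 0; ΔZ = 57 − 58 = -1.
A is unchanged and Z drops by 1 — a proton has become a neutron (β⁺ emission or electron capture).

beta-plus decay or electron capture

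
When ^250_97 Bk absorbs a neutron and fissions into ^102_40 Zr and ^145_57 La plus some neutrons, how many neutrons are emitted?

4

Conserve mass number: 251 = 102 + 145 + k, so k = 251 − 247 = 4.
Check atomic number: 97 = 40 + 57 + 0 = 97. ✓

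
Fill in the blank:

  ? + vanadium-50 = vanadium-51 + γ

Conserve mass number: A + 50 = 51 + 0, so A = 1.
Conserve atomic number: Z + 23 = 23 + 0, so Z = 0.
A = 1 and Z = 0 is neutron — a neutron.

neutron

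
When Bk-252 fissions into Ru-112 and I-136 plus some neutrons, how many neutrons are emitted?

Conserve mass number: 252 = 112 + 136 + k, so k = 252 − 248 = 4.
Check atomic number: 97 = 44 + 53 + 0 = 97. ✓

4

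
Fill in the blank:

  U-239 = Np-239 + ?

Conserve mass number: 239 = 239 + A, so A = 0.
Conserve atomic number: 92 = 93 + Z, so Z = -1.
A = 0 and Z = -1 is e⁻ — a beta-minus particle.

beta-minus particle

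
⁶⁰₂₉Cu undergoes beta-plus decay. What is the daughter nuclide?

Beta-plus decay: mass number changes by +0, atomic number by -1.
A: 60 = 60; Z: 29 − 1 = 28.
Z = 28 is nickel, so the daughter is ⁶⁰₂₈Ni.

Ni-60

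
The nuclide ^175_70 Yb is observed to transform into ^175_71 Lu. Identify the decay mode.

ΔA = 175 − 175 = 0; ΔZ = 71 − 70 = +1.
A is unchanged and Z rises by 1 — a neutron has become a proton (β⁻ decay).

beta-minus decay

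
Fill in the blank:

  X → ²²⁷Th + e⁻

Conserve mass number: A = 227 + 0, so A = 227.
Conserve atomic number: Z = 90 − 1, so Z = 89.
Z = 89 is actinium, so the species is ²²⁷Ac.

Ac-227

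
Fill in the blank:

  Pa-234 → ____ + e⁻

Conserve mass number: 234 = A + 0, so A = 234.
Conserve atomic number: 91 = Z − 1, so Z = 92.
Z = 92 is uranium, so the species is U-234.

U-234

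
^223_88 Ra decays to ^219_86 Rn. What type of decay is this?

ΔA = 219 − 223 = -4; ΔZ = 86 − 88 = -2.
A drops by 4 and Z drops by 2 — the signature of alpha emission.

alpha decay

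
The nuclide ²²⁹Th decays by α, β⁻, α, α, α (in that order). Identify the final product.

Start: (A, Z) = (229, 90).
After α: (225, 88).
After β⁻: (225, 89).
After α: (221, 87).
After α: (217, 85).
After α: (213, 83).
Z = 83 is bismuth.

Bi-213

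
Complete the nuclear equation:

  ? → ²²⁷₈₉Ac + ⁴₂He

Pa-231

Conserve mass number: A = 227 + 4, so A = 231.
Conserve atomic number: Z = 89 + 2, so Z = 91.
Z = 91 is protactinium, so the species is ²³¹₉₁Pa.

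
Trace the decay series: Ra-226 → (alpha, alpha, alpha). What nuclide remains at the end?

Start: (A, Z) = (226, 88).
After α: (222, 86).
After α: (218, 84).
After α: (214, 82).
Z = 82 is lead.

Pb-214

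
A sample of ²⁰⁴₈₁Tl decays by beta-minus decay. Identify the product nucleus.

Pb-204

Beta-minus decay: mass number changes by +0, atomic number by +1.
A: 204 = 204; Z: 81 + 1 = 82.
Z = 82 is lead, so the daughter is ²⁰⁴₈₂Pb.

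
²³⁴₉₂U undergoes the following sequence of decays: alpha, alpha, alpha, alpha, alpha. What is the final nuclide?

Pb-214

Start: (A, Z) = (234, 92).
After α: (230, 90).
After α: (226, 88).
After α: (222, 86).
After α: (218, 84).
After α: (214, 82).
Z = 82 is lead.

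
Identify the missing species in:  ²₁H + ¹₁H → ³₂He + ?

Conserve mass number: 2 + 1 = 3 + A, so A = 0.
Conserve atomic number: 1 + 1 = 2 + Z, so Z = 0.
A = 0 and Z = 0 is ⁰₀γ — a gamma ray.

gamma ray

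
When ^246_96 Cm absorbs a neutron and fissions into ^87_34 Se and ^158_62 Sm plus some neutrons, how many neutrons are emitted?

Conserve mass number: 247 = 87 + 158 + k, so k = 247 − 245 = 2.
Check atomic number: 96 = 34 + 62 + 0 = 96. ✓

2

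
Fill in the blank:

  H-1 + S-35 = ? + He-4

P-32

Conserve mass number: 1 + 35 = A + 4, so A = 32.
Conserve atomic number: 1 + 16 = Z + 2, so Z = 15.
Z = 15 is phosphorus, so the species is P-32.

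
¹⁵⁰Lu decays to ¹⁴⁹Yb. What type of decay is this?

ΔA = 149 − 150 = -1; ΔZ = 70 − 71 = -1.
A drops by 1 and Z drops by 1 — a proton was emitted.

proton emission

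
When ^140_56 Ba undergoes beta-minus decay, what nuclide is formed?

La-140

Beta-minus decay: mass number changes by +0, atomic number by +1.
A: 140 = 140; Z: 56 + 1 = 57.
Z = 57 is lanthanum, so the daughter is ^140_57 La.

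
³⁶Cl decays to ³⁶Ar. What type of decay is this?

ΔA = 36 − 36 = 0; ΔZ = 18 − 17 = +1.
A is unchanged and Z rises by 1 — a neutron has become a proton (β⁻ decay).

beta-minus decay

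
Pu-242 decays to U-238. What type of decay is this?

alpha decay

ΔA = 238 − 242 = -4; ΔZ = 92 − 94 = -2.
A drops by 4 and Z drops by 2 — the signature of alpha emission.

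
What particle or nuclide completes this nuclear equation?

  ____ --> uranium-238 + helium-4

Conserve mass number: A = 238 + 4, so A = 242.
Conserve atomic number: Z = 92 + 2, so Z = 94.
Z = 94 is plutonium, so the species is plutonium-242.

Pu-242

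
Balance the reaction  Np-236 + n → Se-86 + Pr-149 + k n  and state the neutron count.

Conserve mass number: 237 = 86 + 149 + k, so k = 237 − 235 = 2.
Check atomic number: 93 = 34 + 59 + 0 = 93. ✓

2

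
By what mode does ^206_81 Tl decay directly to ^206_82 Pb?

ΔA = 206 − 206 = 0; ΔZ = 82 − 81 = +1.
A is unchanged and Z rises by 1 — a neutron has become a proton (β⁻ decay).

beta-minus decay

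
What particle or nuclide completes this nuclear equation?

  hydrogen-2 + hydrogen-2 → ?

He-4

Conserve mass number: 2 + 2 = A, so A = 4.
Conserve atomic number: 1 + 1 = Z, so Z = 2.
A = 4 and Z = 2 is helium-4 — an alpha particle.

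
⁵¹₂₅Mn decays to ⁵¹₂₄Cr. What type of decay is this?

ΔA = 51 − 51 = 0; ΔZ = 24 − 25 = -1.
A is unchanged and Z drops by 1 — a proton has become a neutron (β⁺ emission or electron capture).

beta-plus decay or electron capture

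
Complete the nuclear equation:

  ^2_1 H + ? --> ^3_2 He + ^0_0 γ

proton

Conserve mass number: 2 + A = 3 + 0, so A = 1.
Conserve atomic number: 1 + Z = 2 + 0, so Z = 1.
A = 1 and Z = 1 is ^1_1 H — a proton.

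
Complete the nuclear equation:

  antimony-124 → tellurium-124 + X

Conserve mass number: 124 = 124 + A, so A = 0.
Conserve atomic number: 51 = 52 + Z, so Z = -1.
A = 0 and Z = -1 is e⁻ — a beta-minus particle.

beta-minus particle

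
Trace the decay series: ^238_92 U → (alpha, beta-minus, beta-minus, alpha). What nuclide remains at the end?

Start: (A, Z) = (238, 92).
After α: (234, 90).
After β⁻: (234, 91).
After β⁻: (234, 92).
After α: (230, 90).
Z = 90 is thorium.

Th-230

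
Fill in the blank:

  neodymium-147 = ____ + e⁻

Conserve mass number: 147 = A + 0, so A = 147.
Conserve atomic number: 60 = Z − 1, so Z = 61.
Z = 61 is promethium, so the species is promethium-147.

Pm-147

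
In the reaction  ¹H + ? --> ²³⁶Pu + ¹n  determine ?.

Conserve mass number: 1 + A = 236 + 1, so A = 236.
Conserve atomic number: 1 + Z = 94 + 0, so Z = 93.
Z = 93 is neptunium, so the species is ²³⁶Np.

Np-236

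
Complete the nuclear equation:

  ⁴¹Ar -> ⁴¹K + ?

beta-minus particle

Conserve mass number: 41 = 41 + A, so A = 0.
Conserve atomic number: 18 = 19 + Z, so Z = -1.
A = 0 and Z = -1 is e⁻ — a beta-minus particle.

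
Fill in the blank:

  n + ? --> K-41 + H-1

Conserve mass number: 1 + A = 41 + 1, so A = 41.
Conserve atomic number: 0 + Z = 19 + 1, so Z = 20.
Z = 20 is calcium, so the species is Ca-41.

Ca-41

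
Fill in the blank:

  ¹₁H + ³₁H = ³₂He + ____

neutron

Conserve mass number: 1 + 3 = 3 + A, so A = 1.
Conserve atomic number: 1 + 1 = 2 + Z, so Z = 0.
A = 1 and Z = 0 is ¹₀n — a neutron.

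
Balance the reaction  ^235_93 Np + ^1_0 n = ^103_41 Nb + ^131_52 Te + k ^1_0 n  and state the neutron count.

2

Conserve mass number: 236 = 103 + 131 + k, so k = 236 − 234 = 2.
Check atomic number: 93 = 41 + 52 + 0 = 93. ✓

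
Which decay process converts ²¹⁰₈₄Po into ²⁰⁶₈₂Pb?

alpha decay

ΔA = 206 − 210 = -4; ΔZ = 82 − 84 = -2.
A drops by 4 and Z drops by 2 — the signature of alpha emission.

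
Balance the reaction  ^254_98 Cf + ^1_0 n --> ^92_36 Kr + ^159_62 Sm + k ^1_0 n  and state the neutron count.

4

Conserve mass number: 255 = 92 + 159 + k, so k = 255 − 251 = 4.
Check atomic number: 98 = 36 + 62 + 0 = 98. ✓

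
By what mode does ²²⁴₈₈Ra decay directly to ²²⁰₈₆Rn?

ΔA = 220 − 224 = -4; ΔZ = 86 − 88 = -2.
A drops by 4 and Z drops by 2 — the signature of alpha emission.

alpha decay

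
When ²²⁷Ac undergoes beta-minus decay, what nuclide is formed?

Th-227

Beta-minus decay: mass number changes by +0, atomic number by +1.
A: 227 = 227; Z: 89 + 1 = 90.
Z = 90 is thorium, so the daughter is ²²⁷Th.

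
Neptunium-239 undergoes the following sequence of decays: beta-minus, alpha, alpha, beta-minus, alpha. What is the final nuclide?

Ac-227

Start: (A, Z) = (239, 93).
After β⁻: (239, 94).
After α: (235, 92).
After α: (231, 90).
After β⁻: (231, 91).
After α: (227, 89).
Z = 89 is actinium.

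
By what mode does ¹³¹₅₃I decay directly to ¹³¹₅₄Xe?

beta-minus decay

ΔA = 131 − 131 = 0; ΔZ = 54 − 53 = +1.
A is unchanged and Z rises by 1 — a neutron has become a proton (β⁻ decay).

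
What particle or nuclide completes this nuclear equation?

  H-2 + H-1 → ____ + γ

Conserve mass number: 2 + 1 = A + 0, so A = 3.
Conserve atomic number: 1 + 1 = Z + 0, so Z = 2.
Z = 2 is helium, so the species is He-3.

He-3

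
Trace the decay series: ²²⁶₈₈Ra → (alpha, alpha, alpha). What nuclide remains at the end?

Pb-214

Start: (A, Z) = (226, 88).
After α: (222, 86).
After α: (218, 84).
After α: (214, 82).
Z = 82 is lead.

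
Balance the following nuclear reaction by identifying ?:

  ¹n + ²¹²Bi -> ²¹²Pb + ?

proton

Conserve mass number: 1 + 212 = 212 + A, so A = 1.
Conserve atomic number: 0 + 83 = 82 + Z, so Z = 1.
A = 1 and Z = 1 is ¹H — a proton.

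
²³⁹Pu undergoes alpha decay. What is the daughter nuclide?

Alpha decay: mass number changes by -4, atomic number by -2.
A: 239 − 4 = 235; Z: 94 − 2 = 92.
Z = 92 is uranium, so the daughter is ²³⁵U.

U-235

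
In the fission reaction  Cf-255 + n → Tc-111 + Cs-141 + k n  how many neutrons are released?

4

Conserve mass number: 256 = 111 + 141 + k, so k = 256 − 252 = 4.
Check atomic number: 98 = 43 + 55 + 0 = 98. ✓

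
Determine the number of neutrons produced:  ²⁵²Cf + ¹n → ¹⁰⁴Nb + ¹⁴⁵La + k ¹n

Conserve mass number: 253 = 104 + 145 + k, so k = 253 − 249 = 4.
Check atomic number: 98 = 41 + 57 + 0 = 98. ✓

4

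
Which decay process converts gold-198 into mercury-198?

beta-minus decay

ΔA = 198 − 198 = 0; ΔZ = 80 − 79 = +1.
A is unchanged and Z rises by 1 — a neutron has become a proton (β⁻ decay).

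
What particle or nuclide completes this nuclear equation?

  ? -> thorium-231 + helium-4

Conserve mass number: A = 231 + 4, so A = 235.
Conserve atomic number: Z = 90 + 2, so Z = 92.
Z = 92 is uranium, so the species is uranium-235.

U-235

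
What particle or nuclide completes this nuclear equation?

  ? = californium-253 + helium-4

Fm-257

Conserve mass number: A = 253 + 4, so A = 257.
Conserve atomic number: Z = 98 + 2, so Z = 100.
Z = 100 is fermium, so the species is fermium-257.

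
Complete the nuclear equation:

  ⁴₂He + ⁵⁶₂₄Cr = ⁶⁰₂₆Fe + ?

gamma ray

Conserve mass number: 4 + 56 = 60 + A, so A = 0.
Conserve atomic number: 2 + 24 = 26 + Z, so Z = 0.
A = 0 and Z = 0 is ⁰₀γ — a gamma ray.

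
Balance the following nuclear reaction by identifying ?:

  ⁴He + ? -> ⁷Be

Conserve mass number: 4 + A = 7, so A = 3.
Conserve atomic number: 2 + Z = 4, so Z = 2.
Z = 2 is helium, so the species is ³He.

He-3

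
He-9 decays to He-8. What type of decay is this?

ΔA = 8 − 9 = -1; ΔZ = 2 − 2 = +0.
A drops by 1 with Z unchanged — a neutron was emitted.

neutron emission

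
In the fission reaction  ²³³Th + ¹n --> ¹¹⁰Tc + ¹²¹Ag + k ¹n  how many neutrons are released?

Conserve mass number: 234 = 110 + 121 + k, so k = 234 − 231 = 3.
Check atomic number: 90 = 43 + 47 + 0 = 90. ✓

3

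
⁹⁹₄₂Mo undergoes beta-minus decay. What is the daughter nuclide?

Tc-99

Beta-minus decay: mass number changes by +0, atomic number by +1.
A: 99 = 99; Z: 42 + 1 = 43.
Z = 43 is technetium, so the daughter is ⁹⁹₄₃Tc.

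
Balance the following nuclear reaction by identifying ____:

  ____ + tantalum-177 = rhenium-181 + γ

alpha particle

Conserve mass number: A + 177 = 181 + 0, so A = 4.
Conserve atomic number: Z + 73 = 75 + 0, so Z = 2.
A = 4 and Z = 2 is helium-4 — an alpha particle.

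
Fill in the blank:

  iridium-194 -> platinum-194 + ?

Conserve mass number: 194 = 194 + A, so A = 0.
Conserve atomic number: 77 = 78 + Z, so Z = -1.
A = 0 and Z = -1 is e⁻ — a beta-minus particle.

beta-minus particle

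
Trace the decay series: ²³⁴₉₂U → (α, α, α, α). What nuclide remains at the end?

Po-218

Start: (A, Z) = (234, 92).
After α: (230, 90).
After α: (226, 88).
After α: (222, 86).
After α: (218, 84).
Z = 84 is polonium.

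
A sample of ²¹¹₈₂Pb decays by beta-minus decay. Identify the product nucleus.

Beta-minus decay: mass number changes by +0, atomic number by +1.
A: 211 = 211; Z: 82 + 1 = 83.
Z = 83 is bismuth, so the daughter is ²¹¹₈₃Bi.

Bi-211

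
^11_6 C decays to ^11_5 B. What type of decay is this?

ΔA = 11 − 11 = 0; ΔZ = 5 − 6 = -1.
A is unchanged and Z drops by 1 — a proton has become a neutron (β⁺ emission or electron capture).

beta-plus decay or electron capture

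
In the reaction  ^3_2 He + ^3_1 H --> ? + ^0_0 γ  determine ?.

Conserve mass number: 3 + 3 = A + 0, so A = 6.
Conserve atomic number: 2 + 1 = Z + 0, so Z = 3.
Z = 3 is lithium, so the species is ^6_3 Li.

Li-6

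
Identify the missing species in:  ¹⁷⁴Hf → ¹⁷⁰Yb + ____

alpha particle

Conserve mass number: 174 = 170 + A, so A = 4.
Conserve atomic number: 72 = 70 + Z, so Z = 2.
A = 4 and Z = 2 is ⁴He — an alpha particle.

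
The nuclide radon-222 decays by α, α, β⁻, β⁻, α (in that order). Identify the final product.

Start: (A, Z) = (222, 86).
After α: (218, 84).
After α: (214, 82).
After β⁻: (214, 83).
After β⁻: (214, 84).
After α: (210, 82).
Z = 82 is lead.

Pb-210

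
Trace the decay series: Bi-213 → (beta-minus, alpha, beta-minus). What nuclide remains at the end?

Bi-209

Start: (A, Z) = (213, 83).
After β⁻: (213, 84).
After α: (209, 82).
After β⁻: (209, 83).
Z = 83 is bismuth.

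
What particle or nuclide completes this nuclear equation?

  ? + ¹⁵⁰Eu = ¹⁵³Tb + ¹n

alpha particle

Conserve mass number: A + 150 = 153 + 1, so A = 4.
Conserve atomic number: Z + 63 = 65 + 0, so Z = 2.
A = 4 and Z = 2 is ⁴He — an alpha particle.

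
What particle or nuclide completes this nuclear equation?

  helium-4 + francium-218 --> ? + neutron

Ac-221

Conserve mass number: 4 + 218 = A + 1, so A = 221.
Conserve atomic number: 2 + 87 = Z + 0, so Z = 89.
Z = 89 is actinium, so the species is actinium-221.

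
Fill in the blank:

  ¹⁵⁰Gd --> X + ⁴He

Conserve mass number: 150 = A + 4, so A = 146.
Conserve atomic number: 64 = Z + 2, so Z = 62.
Z = 62 is samarium, so the species is ¹⁴⁶Sm.

Sm-146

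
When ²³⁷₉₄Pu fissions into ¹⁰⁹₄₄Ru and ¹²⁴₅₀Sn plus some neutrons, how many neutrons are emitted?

4

Conserve mass number: 237 = 109 + 124 + k, so k = 237 − 233 = 4.
Check atomic number: 94 = 44 + 50 + 0 = 94. ✓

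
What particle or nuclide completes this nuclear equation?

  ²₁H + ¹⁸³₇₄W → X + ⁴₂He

Conserve mass number: 2 + 183 = A + 4, so A = 181.
Conserve atomic number: 1 + 74 = Z + 2, so Z = 73.
Z = 73 is tantalum, so the species is ¹⁸¹₇₃Ta.

Ta-181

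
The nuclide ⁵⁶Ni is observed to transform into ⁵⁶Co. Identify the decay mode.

beta-plus decay or electron capture

ΔA = 56 − 56 = 0; ΔZ = 27 − 28 = -1.
A is unchanged and Z drops by 1 — a proton has become a neutron (β⁺ emission or electron capture).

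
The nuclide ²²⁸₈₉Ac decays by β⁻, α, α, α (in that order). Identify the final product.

Po-216

Start: (A, Z) = (228, 89).
After β⁻: (228, 90).
After α: (224, 88).
After α: (220, 86).
After α: (216, 84).
Z = 84 is polonium.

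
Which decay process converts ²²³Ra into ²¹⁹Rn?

alpha decay

ΔA = 219 − 223 = -4; ΔZ = 86 − 88 = -2.
A drops by 4 and Z drops by 2 — the signature of alpha emission.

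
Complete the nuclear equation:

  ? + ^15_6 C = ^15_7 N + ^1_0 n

Conserve mass number: A + 15 = 15 + 1, so A = 1.
Conserve atomic number: Z + 6 = 7 + 0, so Z = 1.
A = 1 and Z = 1 is ^1_1 H — a proton.

proton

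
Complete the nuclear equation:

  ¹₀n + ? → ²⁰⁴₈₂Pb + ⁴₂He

Po-207

Conserve mass number: 1 + A = 204 + 4, so A = 207.
Conserve atomic number: 0 + Z = 82 + 2, so Z = 84.
Z = 84 is polonium, so the species is ²⁰⁷₈₄Po.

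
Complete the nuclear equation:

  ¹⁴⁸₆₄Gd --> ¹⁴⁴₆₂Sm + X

alpha particle

Conserve mass number: 148 = 144 + A, so A = 4.
Conserve atomic number: 64 = 62 + Z, so Z = 2.
A = 4 and Z = 2 is ⁴₂He — an alpha particle.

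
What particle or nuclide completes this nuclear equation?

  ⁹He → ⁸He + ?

neutron

Conserve mass number: 9 = 8 + A, so A = 1.
Conserve atomic number: 2 = 2 + Z, so Z = 0.
A = 1 and Z = 0 is ¹n — a neutron.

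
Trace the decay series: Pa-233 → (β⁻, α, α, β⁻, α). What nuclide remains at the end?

Fr-221

Start: (A, Z) = (233, 91).
After β⁻: (233, 92).
After α: (229, 90).
After α: (225, 88).
After β⁻: (225, 89).
After α: (221, 87).
Z = 87 is francium.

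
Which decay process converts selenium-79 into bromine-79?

ΔA = 79 − 79 = 0; ΔZ = 35 − 34 = +1.
A is unchanged and Z rises by 1 — a neutron has become a proton (β⁻ decay).

beta-minus decay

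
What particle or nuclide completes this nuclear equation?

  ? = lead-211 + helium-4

Conserve mass number: A = 211 + 4, so A = 215.
Conserve atomic number: Z = 82 + 2, so Z = 84.
Z = 84 is polonium, so the species is polonium-215.

Po-215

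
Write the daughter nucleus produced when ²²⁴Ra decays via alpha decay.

Rn-220

Alpha decay: mass number changes by -4, atomic number by -2.
A: 224 − 4 = 220; Z: 88 − 2 = 86.
Z = 86 is radon, so the daughter is ²²⁰Rn.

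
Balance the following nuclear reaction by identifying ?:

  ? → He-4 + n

He-5

Conserve mass number: A = 4 + 1, so A = 5.
Conserve atomic number: Z = 2 + 0, so Z = 2.
Z = 2 is helium, so the species is He-5.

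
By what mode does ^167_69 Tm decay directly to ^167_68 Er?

ΔA = 167 − 167 = 0; ΔZ = 68 − 69 = -1.
A is unchanged and Z drops by 1 — a proton has become a neutron (β⁺ emission or electron capture).

beta-plus decay or electron capture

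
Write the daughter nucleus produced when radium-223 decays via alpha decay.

Rn-219

Alpha decay: mass number changes by -4, atomic number by -2.
A: 223 − 4 = 219; Z: 88 − 2 = 86.
Z = 86 is radon, so the daughter is radon-219.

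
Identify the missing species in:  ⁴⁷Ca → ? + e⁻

Sc-47

Conserve mass number: 47 = A + 0, so A = 47.
Conserve atomic number: 20 = Z − 1, so Z = 21.
Z = 21 is scandium, so the species is ⁴⁷Sc.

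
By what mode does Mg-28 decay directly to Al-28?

ΔA = 28 − 28 = 0; ΔZ = 13 − 12 = +1.
A is unchanged and Z rises by 1 — a neutron has become a proton (β⁻ decay).

beta-minus decay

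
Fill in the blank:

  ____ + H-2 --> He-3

Conserve mass number: A + 2 = 3, so A = 1.
Conserve atomic number: Z + 1 = 2, so Z = 1.
A = 1 and Z = 1 is H-1 — a proton.

proton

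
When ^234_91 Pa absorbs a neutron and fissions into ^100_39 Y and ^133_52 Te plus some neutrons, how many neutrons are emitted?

2

Conserve mass number: 235 = 100 + 133 + k, so k = 235 − 233 = 2.
Check atomic number: 91 = 39 + 52 + 0 = 91. ✓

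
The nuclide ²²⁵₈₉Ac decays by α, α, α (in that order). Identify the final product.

Start: (A, Z) = (225, 89).
After α: (221, 87).
After α: (217, 85).
After α: (213, 83).
Z = 83 is bismuth.

Bi-213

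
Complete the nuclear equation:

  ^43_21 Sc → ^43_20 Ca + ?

Conserve mass number: 43 = 43 + A, so A = 0.
Conserve atomic number: 21 = 20 + Z, so Z = 1.
A = 0 and Z = 1 is ^0_1 e — a positron.

positron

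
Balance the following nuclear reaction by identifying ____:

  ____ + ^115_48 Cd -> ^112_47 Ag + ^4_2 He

proton

Conserve mass number: A + 115 = 112 + 4, so A = 1.
Conserve atomic number: Z + 48 = 47 + 2, so Z = 1.
A = 1 and Z = 1 is ^1_1 H — a proton.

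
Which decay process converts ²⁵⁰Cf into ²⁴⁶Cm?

alpha decay

ΔA = 246 − 250 = -4; ΔZ = 96 − 98 = -2.
A drops by 4 and Z drops by 2 — the signature of alpha emission.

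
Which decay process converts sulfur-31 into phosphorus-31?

beta-plus decay or electron capture

ΔA = 31 − 31 = 0; ΔZ = 15 − 16 = -1.
A is unchanged and Z drops by 1 — a proton has become a neutron (β⁺ emission or electron capture).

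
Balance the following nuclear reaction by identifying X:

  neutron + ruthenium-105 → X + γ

Ru-106

Conserve mass number: 1 + 105 = A + 0, so A = 106.
Conserve atomic number: 0 + 44 = Z + 0, so Z = 44.
Z = 44 is ruthenium, so the species is ruthenium-106.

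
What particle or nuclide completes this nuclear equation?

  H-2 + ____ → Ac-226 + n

Ra-225

Conserve mass number: 2 + A = 226 + 1, so A = 225.
Conserve atomic number: 1 + Z = 89 + 0, so Z = 88.
Z = 88 is radium, so the species is Ra-225.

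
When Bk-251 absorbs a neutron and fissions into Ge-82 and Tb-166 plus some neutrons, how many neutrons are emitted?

4

Conserve mass number: 252 = 82 + 166 + k, so k = 252 − 248 = 4.
Check atomic number: 97 = 32 + 65 + 0 = 97. ✓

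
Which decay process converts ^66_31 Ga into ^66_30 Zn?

ΔA = 66 − 66 = 0; ΔZ = 30 − 31 = -1.
A is unchanged and Z drops by 1 — a proton has become a neutron (β⁺ emission or electron capture).

beta-plus decay or electron capture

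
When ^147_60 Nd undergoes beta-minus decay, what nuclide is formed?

Pm-147

Beta-minus decay: mass number changes by +0, atomic number by +1.
A: 147 = 147; Z: 60 + 1 = 61.
Z = 61 is promethium, so the daughter is ^147_61 Pm.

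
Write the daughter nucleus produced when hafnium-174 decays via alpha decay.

Alpha decay: mass number changes by -4, atomic number by -2.
A: 174 − 4 = 170; Z: 72 − 2 = 70.
Z = 70 is ytterbium, so the daughter is ytterbium-170.

Yb-170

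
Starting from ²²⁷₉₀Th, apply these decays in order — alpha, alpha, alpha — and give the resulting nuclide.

Po-215

Start: (A, Z) = (227, 90).
After α: (223, 88).
After α: (219, 86).
After α: (215, 84).
Z = 84 is polonium.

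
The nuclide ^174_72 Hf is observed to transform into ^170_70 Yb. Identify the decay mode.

alpha decay

ΔA = 170 − 174 = -4; ΔZ = 70 − 72 = -2.
A drops by 4 and Z drops by 2 — the signature of alpha emission.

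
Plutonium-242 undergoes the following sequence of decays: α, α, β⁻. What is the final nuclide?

Pa-234

Start: (A, Z) = (242, 94).
After α: (238, 92).
After α: (234, 90).
After β⁻: (234, 91).
Z = 91 is protactinium.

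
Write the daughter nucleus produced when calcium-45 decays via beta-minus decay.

Sc-45

Beta-minus decay: mass number changes by +0, atomic number by +1.
A: 45 = 45; Z: 20 + 1 = 21.
Z = 21 is scandium, so the daughter is scandium-45.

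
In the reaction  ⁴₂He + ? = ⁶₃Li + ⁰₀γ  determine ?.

deuteron

Conserve mass number: 4 + A = 6 + 0, so A = 2.
Conserve atomic number: 2 + Z = 3 + 0, so Z = 1.
A = 2 and Z = 1 is ²₁H — a deuteron.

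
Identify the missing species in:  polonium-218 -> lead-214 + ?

Conserve mass number: 218 = 214 + A, so A = 4.
Conserve atomic number: 84 = 82 + Z, so Z = 2.
A = 4 and Z = 2 is helium-4 — an alpha particle.

alpha particle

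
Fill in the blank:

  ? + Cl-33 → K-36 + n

Conserve mass number: A + 33 = 36 + 1, so A = 4.
Conserve atomic number: Z + 17 = 19 + 0, so Z = 2.
A = 4 and Z = 2 is He-4 — an alpha particle.

alpha particle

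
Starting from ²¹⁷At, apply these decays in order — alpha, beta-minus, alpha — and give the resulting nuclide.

Start: (A, Z) = (217, 85).
After α: (213, 83).
After β⁻: (213, 84).
After α: (209, 82).
Z = 82 is lead.

Pb-209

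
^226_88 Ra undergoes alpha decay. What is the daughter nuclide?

Alpha decay: mass number changes by -4, atomic number by -2.
A: 226 − 4 = 222; Z: 88 − 2 = 86.
Z = 86 is radon, so the daughter is ^222_86 Rn.

Rn-222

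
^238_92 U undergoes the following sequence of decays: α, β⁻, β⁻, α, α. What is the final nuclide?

Ra-226

Start: (A, Z) = (238, 92).
After α: (234, 90).
After β⁻: (234, 91).
After β⁻: (234, 92).
After α: (230, 90).
After α: (226, 88).
Z = 88 is radium.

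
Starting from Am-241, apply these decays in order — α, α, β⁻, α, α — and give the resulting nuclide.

Start: (A, Z) = (241, 95).
After α: (237, 93).
After α: (233, 91).
After β⁻: (233, 92).
After α: (229, 90).
After α: (225, 88).
Z = 88 is radium.

Ra-225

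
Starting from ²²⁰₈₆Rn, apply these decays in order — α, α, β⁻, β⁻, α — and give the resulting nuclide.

Start: (A, Z) = (220, 86).
After α: (216, 84).
After α: (212, 82).
After β⁻: (212, 83).
After β⁻: (212, 84).
After α: (208, 82).
Z = 82 is lead.

Pb-208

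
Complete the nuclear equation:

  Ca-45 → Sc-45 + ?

Conserve mass number: 45 = 45 + A, so A = 0.
Conserve atomic number: 20 = 21 + Z, so Z = -1.
A = 0 and Z = -1 is e⁻ — a beta-minus particle.

beta-minus particle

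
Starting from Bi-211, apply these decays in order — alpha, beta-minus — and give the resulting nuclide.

Start: (A, Z) = (211, 83).
After α: (207, 81).
After β⁻: (207, 82).
Z = 82 is lead.

Pb-207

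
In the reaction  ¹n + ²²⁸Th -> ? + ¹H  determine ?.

Conserve mass number: 1 + 228 = A + 1, so A = 228.
Conserve atomic number: 0 + 90 = Z + 1, so Z = 89.
Z = 89 is actinium, so the species is ²²⁸Ac.

Ac-228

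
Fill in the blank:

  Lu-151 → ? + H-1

Conserve mass number: 151 = A + 1, so A = 150.
Conserve atomic number: 71 = Z + 1, so Z = 70.
Z = 70 is ytterbium, so the species is Yb-150.

Yb-150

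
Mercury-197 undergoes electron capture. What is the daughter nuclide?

Electron capture: mass number changes by +0, atomic number by -1.
A: 197 = 197; Z: 80 − 1 = 79.
Z = 79 is gold, so the daughter is gold-197.

Au-197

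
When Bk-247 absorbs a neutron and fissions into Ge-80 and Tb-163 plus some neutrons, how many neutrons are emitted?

Conserve mass number: 248 = 80 + 163 + k, so k = 248 − 243 = 5.
Check atomic number: 97 = 32 + 65 + 0 = 97. ✓

5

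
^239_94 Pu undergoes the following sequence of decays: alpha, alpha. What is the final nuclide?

Th-231

Start: (A, Z) = (239, 94).
After α: (235, 92).
After α: (231, 90).
Z = 90 is thorium.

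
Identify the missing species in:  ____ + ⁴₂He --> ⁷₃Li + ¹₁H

Conserve mass number: A + 4 = 7 + 1, so A = 4.
Conserve atomic number: Z + 2 = 3 + 1, so Z = 2.
A = 4 and Z = 2 is ⁴₂He — an alpha particle.

alpha particle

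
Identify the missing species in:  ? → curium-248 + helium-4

Conserve mass number: A = 248 + 4, so A = 252.
Conserve atomic number: Z = 96 + 2, so Z = 98.
Z = 98 is californium, so the species is californium-252.

Cf-252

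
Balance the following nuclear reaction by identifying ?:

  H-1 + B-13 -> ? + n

C-13

Conserve mass number: 1 + 13 = A + 1, so A = 13.
Conserve atomic number: 1 + 5 = Z + 0, so Z = 6.
Z = 6 is carbon, so the species is C-13.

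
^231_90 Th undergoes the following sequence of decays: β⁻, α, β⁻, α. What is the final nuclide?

Start: (A, Z) = (231, 90).
After β⁻: (231, 91).
After α: (227, 89).
After β⁻: (227, 90).
After α: (223, 88).
Z = 88 is radium.

Ra-223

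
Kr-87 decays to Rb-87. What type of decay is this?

ΔA = 87 − 87 = 0; ΔZ = 37 − 36 = +1.
A is unchanged and Z rises by 1 — a neutron has become a proton (β⁻ decay).

beta-minus decay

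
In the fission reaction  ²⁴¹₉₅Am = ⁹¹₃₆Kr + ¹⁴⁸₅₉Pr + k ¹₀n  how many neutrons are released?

Conserve mass number: 241 = 91 + 148 + k, so k = 241 − 239 = 2.
Check atomic number: 95 = 36 + 59 + 0 = 95. ✓

2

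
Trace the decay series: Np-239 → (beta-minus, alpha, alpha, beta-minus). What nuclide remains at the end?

Start: (A, Z) = (239, 93).
After β⁻: (239, 94).
After α: (235, 92).
After α: (231, 90).
After β⁻: (231, 91).
Z = 91 is protactinium.

Pa-231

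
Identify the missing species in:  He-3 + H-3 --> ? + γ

Li-6

Conserve mass number: 3 + 3 = A + 0, so A = 6.
Conserve atomic number: 2 + 1 = Z + 0, so Z = 3.
Z = 3 is lithium, so the species is Li-6.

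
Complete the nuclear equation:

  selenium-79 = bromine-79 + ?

Conserve mass number: 79 = 79 + A, so A = 0.
Conserve atomic number: 34 = 35 + Z, so Z = -1.
A = 0 and Z = -1 is e⁻ — a beta-minus particle.

beta-minus particle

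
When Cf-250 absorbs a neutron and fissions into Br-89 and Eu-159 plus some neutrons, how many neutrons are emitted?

Conserve mass number: 251 = 89 + 159 + k, so k = 251 − 248 = 3.
Check atomic number: 98 = 35 + 63 + 0 = 98. ✓

3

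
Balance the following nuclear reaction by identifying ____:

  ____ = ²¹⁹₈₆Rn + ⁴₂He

Conserve mass number: A = 219 + 4, so A = 223.
Conserve atomic number: Z = 86 + 2, so Z = 88.
Z = 88 is radium, so the species is ²²³₈₈Ra.

Ra-223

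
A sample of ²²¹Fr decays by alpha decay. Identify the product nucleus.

At-217

Alpha decay: mass number changes by -4, atomic number by -2.
A: 221 − 4 = 217; Z: 87 − 2 = 85.
Z = 85 is astatine, so the daughter is ²¹⁷At.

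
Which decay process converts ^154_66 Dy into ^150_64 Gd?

ΔA = 150 − 154 = -4; ΔZ = 64 − 66 = -2.
A drops by 4 and Z drops by 2 — the signature of alpha emission.

alpha decay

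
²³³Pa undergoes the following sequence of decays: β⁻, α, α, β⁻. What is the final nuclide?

Start: (A, Z) = (233, 91).
After β⁻: (233, 92).
After α: (229, 90).
After α: (225, 88).
After β⁻: (225, 89).
Z = 89 is actinium.

Ac-225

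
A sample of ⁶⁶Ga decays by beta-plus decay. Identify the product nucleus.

Zn-66

Beta-plus decay: mass number changes by +0, atomic number by -1.
A: 66 = 66; Z: 31 − 1 = 30.
Z = 30 is zinc, so the daughter is ⁶⁶Zn.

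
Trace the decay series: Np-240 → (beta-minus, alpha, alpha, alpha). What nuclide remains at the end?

Start: (A, Z) = (240, 93).
After β⁻: (240, 94).
After α: (236, 92).
After α: (232, 90).
After α: (228, 88).
Z = 88 is radium.

Ra-228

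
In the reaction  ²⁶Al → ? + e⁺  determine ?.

Mg-26

Conserve mass number: 26 = A + 0, so A = 26.
Conserve atomic number: 13 = Z + 1, so Z = 12.
Z = 12 is magnesium, so the species is ²⁶Mg.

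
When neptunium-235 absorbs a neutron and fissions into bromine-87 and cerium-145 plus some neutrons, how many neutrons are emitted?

4

Conserve mass number: 236 = 87 + 145 + k, so k = 236 − 232 = 4.
Check atomic number: 93 = 35 + 58 + 0 = 93. ✓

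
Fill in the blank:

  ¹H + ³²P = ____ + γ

Conserve mass number: 1 + 32 = A + 0, so A = 33.
Conserve atomic number: 1 + 15 = Z + 0, so Z = 16.
Z = 16 is sulfur, so the species is ³³S.

S-33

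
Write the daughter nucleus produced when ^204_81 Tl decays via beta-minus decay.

Pb-204

Beta-minus decay: mass number changes by +0, atomic number by +1.
A: 204 = 204; Z: 81 + 1 = 82.
Z = 82 is lead, so the daughter is ^204_82 Pb.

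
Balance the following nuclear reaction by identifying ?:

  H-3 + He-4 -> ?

Li-7

Conserve mass number: 3 + 4 = A, so A = 7.
Conserve atomic number: 1 + 2 = Z, so Z = 3.
Z = 3 is lithium, so the species is Li-7.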